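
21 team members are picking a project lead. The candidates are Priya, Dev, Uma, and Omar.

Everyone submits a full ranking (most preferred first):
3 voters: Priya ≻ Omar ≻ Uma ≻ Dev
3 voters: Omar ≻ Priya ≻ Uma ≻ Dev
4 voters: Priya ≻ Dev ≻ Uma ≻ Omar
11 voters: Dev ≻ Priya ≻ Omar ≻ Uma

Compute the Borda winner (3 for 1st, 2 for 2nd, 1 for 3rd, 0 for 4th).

Priya

Priya: 3×3 + 3×2 + 4×3 + 11×2 = 49
Dev: 3×0 + 3×0 + 4×2 + 11×3 = 41
Uma: 3×1 + 3×1 + 4×1 + 11×0 = 10
Omar: 3×2 + 3×3 + 4×0 + 11×1 = 26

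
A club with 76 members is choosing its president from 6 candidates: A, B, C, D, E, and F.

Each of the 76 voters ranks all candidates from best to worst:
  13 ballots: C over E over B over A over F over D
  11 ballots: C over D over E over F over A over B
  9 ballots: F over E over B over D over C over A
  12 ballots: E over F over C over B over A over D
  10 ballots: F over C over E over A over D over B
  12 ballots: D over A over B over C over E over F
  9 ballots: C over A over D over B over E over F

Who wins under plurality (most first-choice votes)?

C

First-place votes: A 0, B 0, C 33, D 12, E 12, F 19.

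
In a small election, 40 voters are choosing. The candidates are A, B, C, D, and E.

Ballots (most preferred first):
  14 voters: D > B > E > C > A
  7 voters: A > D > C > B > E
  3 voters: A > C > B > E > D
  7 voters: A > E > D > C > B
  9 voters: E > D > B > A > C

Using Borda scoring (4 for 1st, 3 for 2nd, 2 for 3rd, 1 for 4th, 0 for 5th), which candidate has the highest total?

D

A: 14×0 + 7×4 + 3×4 + 7×4 + 9×1 = 77
B: 14×3 + 7×1 + 3×2 + 7×0 + 9×2 = 73
C: 14×1 + 7×2 + 3×3 + 7×1 + 9×0 = 44
D: 14×4 + 7×3 + 3×0 + 7×2 + 9×3 = 118
E: 14×2 + 7×0 + 3×1 + 7×3 + 9×4 = 88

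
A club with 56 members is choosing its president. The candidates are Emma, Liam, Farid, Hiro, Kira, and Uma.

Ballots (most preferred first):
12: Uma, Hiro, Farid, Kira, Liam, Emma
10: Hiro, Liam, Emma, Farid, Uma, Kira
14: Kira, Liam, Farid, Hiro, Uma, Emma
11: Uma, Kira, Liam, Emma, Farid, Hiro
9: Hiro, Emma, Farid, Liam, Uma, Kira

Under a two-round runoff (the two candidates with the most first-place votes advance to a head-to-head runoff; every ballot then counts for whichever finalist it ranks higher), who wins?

Hiro

Round 1 first-place votes: Emma 0, Liam 0, Farid 0, Hiro 19, Kira 14, Uma 23. Uma and Hiro advance.
Runoff: Uma is ranked above Hiro on 23 ballots, Hiro above Uma on 33.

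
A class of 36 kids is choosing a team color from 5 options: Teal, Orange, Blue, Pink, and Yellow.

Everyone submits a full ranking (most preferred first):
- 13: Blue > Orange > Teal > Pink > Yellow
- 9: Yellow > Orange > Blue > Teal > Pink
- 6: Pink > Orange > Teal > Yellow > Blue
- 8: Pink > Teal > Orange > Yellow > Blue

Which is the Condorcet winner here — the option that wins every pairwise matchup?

Orange

Orange vs Teal: 28–8
Orange vs Blue: 23–13
Orange vs Pink: 22–14
Orange vs Yellow: 27–9
Orange beats every other option.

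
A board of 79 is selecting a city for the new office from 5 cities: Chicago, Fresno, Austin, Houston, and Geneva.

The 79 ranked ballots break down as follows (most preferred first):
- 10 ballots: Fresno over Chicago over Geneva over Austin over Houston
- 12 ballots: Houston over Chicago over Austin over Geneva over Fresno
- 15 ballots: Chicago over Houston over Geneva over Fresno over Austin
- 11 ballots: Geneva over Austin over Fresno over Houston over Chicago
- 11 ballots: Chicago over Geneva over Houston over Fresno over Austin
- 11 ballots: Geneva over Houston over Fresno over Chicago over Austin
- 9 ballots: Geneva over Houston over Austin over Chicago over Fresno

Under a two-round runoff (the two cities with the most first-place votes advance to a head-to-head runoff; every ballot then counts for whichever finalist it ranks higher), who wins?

Chicago

Round 1 first-place votes: Chicago 26, Fresno 10, Austin 0, Houston 12, Geneva 31. Geneva and Chicago advance.
Runoff: Geneva is ranked above Chicago on 31 ballots, Chicago above Geneva on 48.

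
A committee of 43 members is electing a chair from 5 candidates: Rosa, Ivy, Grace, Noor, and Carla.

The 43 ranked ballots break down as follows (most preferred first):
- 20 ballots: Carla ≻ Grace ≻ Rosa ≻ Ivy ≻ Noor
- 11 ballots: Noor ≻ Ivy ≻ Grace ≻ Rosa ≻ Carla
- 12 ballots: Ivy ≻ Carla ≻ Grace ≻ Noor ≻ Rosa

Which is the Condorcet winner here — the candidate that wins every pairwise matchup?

Ivy

Ivy vs Rosa: 23–20
Ivy vs Grace: 23–20
Ivy vs Noor: 32–11
Ivy vs Carla: 23–20
Ivy beats every other candidate.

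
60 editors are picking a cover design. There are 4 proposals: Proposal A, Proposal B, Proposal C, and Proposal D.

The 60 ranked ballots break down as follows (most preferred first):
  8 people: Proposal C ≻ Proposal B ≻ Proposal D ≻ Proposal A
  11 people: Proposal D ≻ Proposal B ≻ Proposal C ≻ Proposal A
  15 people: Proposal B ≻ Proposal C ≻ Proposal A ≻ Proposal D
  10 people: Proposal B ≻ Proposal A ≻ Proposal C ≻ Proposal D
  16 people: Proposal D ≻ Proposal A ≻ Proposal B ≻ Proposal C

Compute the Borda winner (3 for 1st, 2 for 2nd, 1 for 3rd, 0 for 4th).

Proposal A: 8×0 + 11×0 + 15×1 + 10×2 + 16×2 = 67
Proposal B: 8×2 + 11×2 + 15×3 + 10×3 + 16×1 = 129
Proposal C: 8×3 + 11×1 + 15×2 + 10×1 + 16×0 = 75
Proposal D: 8×1 + 11×3 + 15×0 + 10×0 + 16×3 = 89

Proposal B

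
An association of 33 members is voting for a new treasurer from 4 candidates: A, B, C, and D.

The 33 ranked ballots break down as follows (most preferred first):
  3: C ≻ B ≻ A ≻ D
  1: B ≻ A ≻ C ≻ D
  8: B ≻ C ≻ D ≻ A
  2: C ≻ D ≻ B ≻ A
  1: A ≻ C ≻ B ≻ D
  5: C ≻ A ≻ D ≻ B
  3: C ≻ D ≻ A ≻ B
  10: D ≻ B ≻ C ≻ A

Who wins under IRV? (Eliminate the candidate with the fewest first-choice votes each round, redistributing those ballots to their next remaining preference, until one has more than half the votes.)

C

Round 1: A 1, B 9, C 13, D 10. A eliminated.
Round 2: B 9, C 14, D 10. B eliminated.
Round 3: C 23, D 10. C has a majority (≥17).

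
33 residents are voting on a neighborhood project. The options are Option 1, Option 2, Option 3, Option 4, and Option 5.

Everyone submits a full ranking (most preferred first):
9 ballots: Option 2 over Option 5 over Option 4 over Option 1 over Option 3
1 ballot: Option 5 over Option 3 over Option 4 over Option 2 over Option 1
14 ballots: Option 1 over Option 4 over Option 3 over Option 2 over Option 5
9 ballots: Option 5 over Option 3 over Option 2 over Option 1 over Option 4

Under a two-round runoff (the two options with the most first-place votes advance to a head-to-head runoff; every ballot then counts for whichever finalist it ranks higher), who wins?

Round 1 first-place votes: Option 1 14, Option 2 9, Option 3 0, Option 4 0, Option 5 10. Option 1 and Option 5 advance.
Runoff: Option 1 is ranked above Option 5 on 14 ballots, Option 5 above Option 1 on 19.

Option 5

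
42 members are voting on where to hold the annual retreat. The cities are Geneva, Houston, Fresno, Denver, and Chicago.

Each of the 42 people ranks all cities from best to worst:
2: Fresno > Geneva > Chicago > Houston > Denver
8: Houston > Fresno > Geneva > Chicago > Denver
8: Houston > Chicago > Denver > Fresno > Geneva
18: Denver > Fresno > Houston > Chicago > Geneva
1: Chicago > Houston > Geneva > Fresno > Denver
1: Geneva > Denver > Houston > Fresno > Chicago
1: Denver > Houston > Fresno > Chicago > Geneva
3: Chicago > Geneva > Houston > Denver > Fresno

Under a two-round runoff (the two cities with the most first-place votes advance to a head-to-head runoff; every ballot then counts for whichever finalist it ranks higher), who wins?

Round 1 first-place votes: Geneva 1, Houston 16, Fresno 2, Denver 19, Chicago 4. Denver and Houston advance.
Runoff: Denver is ranked above Houston on 20 ballots, Houston above Denver on 22.

Houston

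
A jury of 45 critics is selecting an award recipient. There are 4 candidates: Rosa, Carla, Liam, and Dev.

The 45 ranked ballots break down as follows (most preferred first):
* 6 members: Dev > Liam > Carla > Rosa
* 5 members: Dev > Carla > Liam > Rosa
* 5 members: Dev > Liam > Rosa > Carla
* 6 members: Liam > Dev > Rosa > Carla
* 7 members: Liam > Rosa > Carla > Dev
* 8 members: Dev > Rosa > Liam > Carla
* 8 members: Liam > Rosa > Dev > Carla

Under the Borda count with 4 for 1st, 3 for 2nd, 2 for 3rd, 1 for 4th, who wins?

Liam

Rosa: 6×1 + 5×1 + 5×2 + 6×2 + 7×3 + 8×3 + 8×3 = 102
Carla: 6×2 + 5×3 + 5×1 + 6×1 + 7×2 + 8×1 + 8×1 = 68
Liam: 6×3 + 5×2 + 5×3 + 6×4 + 7×4 + 8×2 + 8×4 = 143
Dev: 6×4 + 5×4 + 5×4 + 6×3 + 7×1 + 8×4 + 8×2 = 137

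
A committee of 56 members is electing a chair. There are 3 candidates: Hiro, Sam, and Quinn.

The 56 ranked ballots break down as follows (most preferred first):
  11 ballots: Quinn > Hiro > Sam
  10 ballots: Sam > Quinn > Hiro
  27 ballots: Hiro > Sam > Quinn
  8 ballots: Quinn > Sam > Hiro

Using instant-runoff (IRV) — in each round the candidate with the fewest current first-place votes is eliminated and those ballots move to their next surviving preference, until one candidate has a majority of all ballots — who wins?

Quinn

Round 1: Hiro 27, Sam 10, Quinn 19. Sam eliminated.
Round 2: Hiro 27, Quinn 29. Quinn has a majority (≥29).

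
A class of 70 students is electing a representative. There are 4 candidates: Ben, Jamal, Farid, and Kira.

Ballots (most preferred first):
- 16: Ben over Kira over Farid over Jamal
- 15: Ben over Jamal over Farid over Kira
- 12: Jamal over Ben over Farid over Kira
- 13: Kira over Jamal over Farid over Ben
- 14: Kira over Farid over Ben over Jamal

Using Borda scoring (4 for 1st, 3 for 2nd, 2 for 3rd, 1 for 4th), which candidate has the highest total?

Ben: 16×4 + 15×4 + 12×3 + 13×1 + 14×2 = 201
Jamal: 16×1 + 15×3 + 12×4 + 13×3 + 14×1 = 162
Farid: 16×2 + 15×2 + 12×2 + 13×2 + 14×3 = 154
Kira: 16×3 + 15×1 + 12×1 + 13×4 + 14×4 = 183

Ben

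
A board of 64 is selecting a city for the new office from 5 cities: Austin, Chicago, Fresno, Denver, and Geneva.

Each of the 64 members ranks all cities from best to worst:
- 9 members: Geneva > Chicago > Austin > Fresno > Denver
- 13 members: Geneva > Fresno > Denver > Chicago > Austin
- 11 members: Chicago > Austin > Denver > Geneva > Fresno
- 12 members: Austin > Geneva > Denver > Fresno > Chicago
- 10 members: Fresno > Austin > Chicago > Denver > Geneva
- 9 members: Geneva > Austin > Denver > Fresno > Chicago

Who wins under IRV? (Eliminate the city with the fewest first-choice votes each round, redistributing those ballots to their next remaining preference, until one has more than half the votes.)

Austin

Round 1: Austin 12, Chicago 11, Fresno 10, Denver 0, Geneva 31. Denver eliminated.
Round 2: Austin 12, Chicago 11, Fresno 10, Geneva 31. Fresno eliminated.
Round 3: Austin 22, Chicago 11, Geneva 31. Chicago eliminated.
Round 4: Austin 33, Geneva 31. Austin has a majority (≥33).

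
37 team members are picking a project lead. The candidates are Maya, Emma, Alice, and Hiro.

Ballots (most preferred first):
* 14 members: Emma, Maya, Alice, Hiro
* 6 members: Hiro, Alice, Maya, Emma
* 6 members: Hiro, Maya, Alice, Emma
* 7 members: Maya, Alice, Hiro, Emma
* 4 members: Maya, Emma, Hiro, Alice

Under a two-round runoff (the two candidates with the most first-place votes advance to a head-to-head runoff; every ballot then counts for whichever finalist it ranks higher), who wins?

Round 1 first-place votes: Maya 11, Emma 14, Alice 0, Hiro 12. Emma and Hiro advance.
Runoff: Emma is ranked above Hiro on 18 ballots, Hiro above Emma on 19.

Hiro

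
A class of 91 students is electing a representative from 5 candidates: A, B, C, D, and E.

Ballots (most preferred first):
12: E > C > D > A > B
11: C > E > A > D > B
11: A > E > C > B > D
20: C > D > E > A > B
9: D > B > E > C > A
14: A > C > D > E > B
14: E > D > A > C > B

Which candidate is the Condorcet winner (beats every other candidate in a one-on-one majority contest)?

E

E vs A: 66–25
E vs B: 82–9
E vs C: 46–45
E vs D: 48–43
E beats every other candidate.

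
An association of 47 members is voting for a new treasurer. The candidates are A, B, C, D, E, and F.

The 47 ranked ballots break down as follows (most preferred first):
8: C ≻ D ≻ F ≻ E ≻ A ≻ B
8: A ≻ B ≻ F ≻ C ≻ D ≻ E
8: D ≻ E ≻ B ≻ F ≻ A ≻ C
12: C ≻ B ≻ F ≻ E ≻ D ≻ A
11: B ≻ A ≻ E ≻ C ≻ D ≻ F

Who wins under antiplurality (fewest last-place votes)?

Last-place votes: A 12, B 8, C 8, D 0, E 8, F 11.

D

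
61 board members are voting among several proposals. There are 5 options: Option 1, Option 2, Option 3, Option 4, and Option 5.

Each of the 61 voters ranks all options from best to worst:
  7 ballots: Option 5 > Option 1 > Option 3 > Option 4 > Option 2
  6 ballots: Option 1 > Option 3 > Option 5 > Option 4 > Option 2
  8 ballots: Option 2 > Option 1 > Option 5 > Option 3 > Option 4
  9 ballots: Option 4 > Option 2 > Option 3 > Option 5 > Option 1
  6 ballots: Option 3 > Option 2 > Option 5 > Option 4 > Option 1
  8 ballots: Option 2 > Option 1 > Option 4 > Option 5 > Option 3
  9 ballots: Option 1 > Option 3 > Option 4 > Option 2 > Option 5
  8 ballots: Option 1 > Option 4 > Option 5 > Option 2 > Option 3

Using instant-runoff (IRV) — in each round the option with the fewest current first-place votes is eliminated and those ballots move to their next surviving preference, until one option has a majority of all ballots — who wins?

Option 2

Round 1: Option 1 23, Option 2 16, Option 3 6, Option 4 9, Option 5 7. Option 3 eliminated.
Round 2: Option 1 23, Option 2 22, Option 4 9, Option 5 7. Option 5 eliminated.
Round 3: Option 1 30, Option 2 22, Option 4 9. Option 4 eliminated.
Round 4: Option 1 30, Option 2 31. Option 2 has a majority (≥31).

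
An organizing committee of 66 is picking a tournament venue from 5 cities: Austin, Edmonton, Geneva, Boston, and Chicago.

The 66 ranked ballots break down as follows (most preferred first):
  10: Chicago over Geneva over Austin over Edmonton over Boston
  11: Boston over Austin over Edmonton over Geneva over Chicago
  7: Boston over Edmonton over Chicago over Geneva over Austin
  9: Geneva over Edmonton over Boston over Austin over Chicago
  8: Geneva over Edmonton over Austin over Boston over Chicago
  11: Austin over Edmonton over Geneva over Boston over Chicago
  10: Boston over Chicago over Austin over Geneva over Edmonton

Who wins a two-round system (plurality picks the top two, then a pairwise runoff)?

Geneva

Round 1 first-place votes: Austin 11, Edmonton 0, Geneva 17, Boston 28, Chicago 10. Boston and Geneva advance.
Runoff: Boston is ranked above Geneva on 28 ballots, Geneva above Boston on 38.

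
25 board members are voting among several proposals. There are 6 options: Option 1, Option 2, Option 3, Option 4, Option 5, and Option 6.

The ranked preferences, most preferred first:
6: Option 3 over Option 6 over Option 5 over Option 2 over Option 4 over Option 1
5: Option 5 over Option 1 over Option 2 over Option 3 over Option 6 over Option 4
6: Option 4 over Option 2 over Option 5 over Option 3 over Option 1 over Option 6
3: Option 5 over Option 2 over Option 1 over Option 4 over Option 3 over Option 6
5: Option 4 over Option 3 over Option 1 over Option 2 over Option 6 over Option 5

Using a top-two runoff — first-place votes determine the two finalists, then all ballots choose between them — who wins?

Round 1 first-place votes: Option 1 0, Option 2 0, Option 3 6, Option 4 11, Option 5 8, Option 6 0. Option 4 and Option 5 advance.
Runoff: Option 4 is ranked above Option 5 on 11 ballots, Option 5 above Option 4 on 14.

Option 5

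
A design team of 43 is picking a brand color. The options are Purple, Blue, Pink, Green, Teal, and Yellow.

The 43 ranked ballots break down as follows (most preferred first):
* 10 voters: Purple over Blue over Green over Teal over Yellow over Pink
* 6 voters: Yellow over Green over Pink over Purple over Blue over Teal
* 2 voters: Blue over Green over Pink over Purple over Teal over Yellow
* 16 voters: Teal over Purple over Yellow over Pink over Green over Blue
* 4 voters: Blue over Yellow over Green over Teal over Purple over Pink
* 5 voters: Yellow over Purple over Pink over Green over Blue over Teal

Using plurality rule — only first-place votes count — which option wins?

First-place votes: Purple 10, Blue 6, Pink 0, Green 0, Teal 16, Yellow 11.

Teal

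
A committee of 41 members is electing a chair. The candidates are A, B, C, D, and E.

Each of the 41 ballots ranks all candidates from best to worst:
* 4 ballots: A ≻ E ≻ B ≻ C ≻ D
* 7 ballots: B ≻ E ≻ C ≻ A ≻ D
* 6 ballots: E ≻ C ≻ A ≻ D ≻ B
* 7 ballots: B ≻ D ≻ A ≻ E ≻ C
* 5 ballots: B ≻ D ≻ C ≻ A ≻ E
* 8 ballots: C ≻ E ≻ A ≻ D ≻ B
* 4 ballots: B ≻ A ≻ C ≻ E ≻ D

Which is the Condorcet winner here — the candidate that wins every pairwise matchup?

B

B vs A: 23–18
B vs C: 27–14
B vs D: 27–14
B vs E: 23–18
B beats every other candidate.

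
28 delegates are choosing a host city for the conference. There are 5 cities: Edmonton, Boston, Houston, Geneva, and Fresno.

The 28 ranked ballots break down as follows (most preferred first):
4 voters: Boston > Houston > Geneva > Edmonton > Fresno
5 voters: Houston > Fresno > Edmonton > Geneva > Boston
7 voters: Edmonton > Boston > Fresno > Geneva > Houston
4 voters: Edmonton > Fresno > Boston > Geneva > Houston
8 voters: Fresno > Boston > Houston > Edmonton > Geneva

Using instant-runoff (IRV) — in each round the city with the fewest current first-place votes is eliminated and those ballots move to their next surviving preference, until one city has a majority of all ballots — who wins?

Round 1: Edmonton 11, Boston 4, Houston 5, Geneva 0, Fresno 8. Geneva eliminated.
Round 2: Edmonton 11, Boston 4, Houston 5, Fresno 8. Boston eliminated.
Round 3: Edmonton 11, Houston 9, Fresno 8. Fresno eliminated.
Round 4: Edmonton 11, Houston 17. Houston has a majority (≥15).

Houston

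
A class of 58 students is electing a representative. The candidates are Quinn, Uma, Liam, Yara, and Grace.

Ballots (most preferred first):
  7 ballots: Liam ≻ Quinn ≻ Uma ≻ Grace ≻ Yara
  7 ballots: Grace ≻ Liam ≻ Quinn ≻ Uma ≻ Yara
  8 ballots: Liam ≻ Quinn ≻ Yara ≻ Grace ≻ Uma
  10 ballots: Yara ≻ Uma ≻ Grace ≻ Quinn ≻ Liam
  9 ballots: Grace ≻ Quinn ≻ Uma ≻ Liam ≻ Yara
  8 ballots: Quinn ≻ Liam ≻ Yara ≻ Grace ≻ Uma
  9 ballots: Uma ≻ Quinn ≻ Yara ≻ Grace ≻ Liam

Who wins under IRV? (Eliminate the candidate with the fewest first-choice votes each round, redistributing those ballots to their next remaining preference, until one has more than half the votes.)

Round 1: Quinn 8, Uma 9, Liam 15, Yara 10, Grace 16. Quinn eliminated.
Round 2: Uma 9, Liam 23, Yara 10, Grace 16. Uma eliminated.
Round 3: Liam 23, Yara 19, Grace 16. Grace eliminated.
Round 4: Liam 39, Yara 19. Liam has a majority (≥30).

Liam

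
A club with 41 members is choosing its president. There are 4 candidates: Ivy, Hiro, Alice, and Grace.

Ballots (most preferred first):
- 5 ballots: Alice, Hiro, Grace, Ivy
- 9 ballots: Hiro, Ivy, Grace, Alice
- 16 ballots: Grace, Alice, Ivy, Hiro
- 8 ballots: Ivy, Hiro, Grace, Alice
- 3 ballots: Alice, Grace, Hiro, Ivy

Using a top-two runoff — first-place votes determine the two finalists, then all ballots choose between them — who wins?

Hiro

Round 1 first-place votes: Ivy 8, Hiro 9, Alice 8, Grace 16. Grace and Hiro advance.
Runoff: Grace is ranked above Hiro on 19 ballots, Hiro above Grace on 22.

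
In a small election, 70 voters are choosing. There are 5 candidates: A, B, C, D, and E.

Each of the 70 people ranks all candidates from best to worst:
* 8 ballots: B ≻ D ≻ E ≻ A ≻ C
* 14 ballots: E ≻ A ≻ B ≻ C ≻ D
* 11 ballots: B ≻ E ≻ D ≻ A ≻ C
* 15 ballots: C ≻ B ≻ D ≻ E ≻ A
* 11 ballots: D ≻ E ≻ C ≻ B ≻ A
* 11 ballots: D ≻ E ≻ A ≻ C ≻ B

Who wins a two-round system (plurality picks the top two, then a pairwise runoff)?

B

Round 1 first-place votes: A 0, B 19, C 15, D 22, E 14. D and B advance.
Runoff: D is ranked above B on 22 ballots, B above D on 48.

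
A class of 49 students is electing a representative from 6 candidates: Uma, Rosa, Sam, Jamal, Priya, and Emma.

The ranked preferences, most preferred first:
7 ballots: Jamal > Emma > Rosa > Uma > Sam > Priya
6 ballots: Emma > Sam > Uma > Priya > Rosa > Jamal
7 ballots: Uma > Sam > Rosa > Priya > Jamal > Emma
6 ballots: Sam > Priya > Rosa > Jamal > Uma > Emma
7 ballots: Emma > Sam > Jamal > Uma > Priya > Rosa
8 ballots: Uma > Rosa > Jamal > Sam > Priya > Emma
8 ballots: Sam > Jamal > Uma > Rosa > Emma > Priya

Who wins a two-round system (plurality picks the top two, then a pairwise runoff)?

Round 1 first-place votes: Uma 15, Rosa 0, Sam 14, Jamal 7, Priya 0, Emma 13. Uma and Sam advance.
Runoff: Uma is ranked above Sam on 22 ballots, Sam above Uma on 27.

Sam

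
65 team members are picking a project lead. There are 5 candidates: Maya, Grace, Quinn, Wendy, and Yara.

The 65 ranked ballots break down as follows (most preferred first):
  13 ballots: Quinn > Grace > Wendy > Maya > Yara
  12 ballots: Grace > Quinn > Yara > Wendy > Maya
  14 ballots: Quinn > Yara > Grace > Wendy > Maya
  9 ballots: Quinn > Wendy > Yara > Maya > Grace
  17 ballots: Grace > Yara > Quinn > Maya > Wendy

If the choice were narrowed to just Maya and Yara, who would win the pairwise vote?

Maya is ranked above Yara on 13 ballots; Yara above Maya on 52.

Yara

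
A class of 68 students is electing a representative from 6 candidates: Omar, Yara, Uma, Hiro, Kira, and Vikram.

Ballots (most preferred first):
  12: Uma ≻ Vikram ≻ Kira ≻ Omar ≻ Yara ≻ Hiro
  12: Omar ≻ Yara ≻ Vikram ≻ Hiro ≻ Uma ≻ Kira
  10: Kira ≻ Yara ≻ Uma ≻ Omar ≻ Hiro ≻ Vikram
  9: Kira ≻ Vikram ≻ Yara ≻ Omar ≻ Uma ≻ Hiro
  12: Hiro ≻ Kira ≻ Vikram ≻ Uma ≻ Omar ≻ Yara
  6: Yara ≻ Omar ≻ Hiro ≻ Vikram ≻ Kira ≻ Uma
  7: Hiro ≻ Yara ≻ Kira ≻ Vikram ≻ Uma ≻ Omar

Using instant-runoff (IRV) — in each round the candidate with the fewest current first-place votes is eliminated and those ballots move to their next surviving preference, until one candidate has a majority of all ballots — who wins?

Round 1: Omar 12, Yara 6, Uma 12, Hiro 19, Kira 19, Vikram 0. Vikram eliminated.
Round 2: Omar 12, Yara 6, Uma 12, Hiro 19, Kira 19. Yara eliminated.
Round 3: Omar 18, Uma 12, Hiro 19, Kira 19. Uma eliminated.
Round 4: Omar 18, Hiro 19, Kira 31. Omar eliminated.
Round 5: Hiro 37, Kira 31. Hiro has a majority (≥35).

Hiro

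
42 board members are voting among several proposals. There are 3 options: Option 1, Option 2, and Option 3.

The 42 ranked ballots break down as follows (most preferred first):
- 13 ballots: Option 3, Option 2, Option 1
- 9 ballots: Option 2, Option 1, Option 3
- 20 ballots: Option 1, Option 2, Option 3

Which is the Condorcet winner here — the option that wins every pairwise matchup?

Option 2 vs Option 1: 22–20
Option 2 vs Option 3: 29–13
Option 2 beats every other option.

Option 2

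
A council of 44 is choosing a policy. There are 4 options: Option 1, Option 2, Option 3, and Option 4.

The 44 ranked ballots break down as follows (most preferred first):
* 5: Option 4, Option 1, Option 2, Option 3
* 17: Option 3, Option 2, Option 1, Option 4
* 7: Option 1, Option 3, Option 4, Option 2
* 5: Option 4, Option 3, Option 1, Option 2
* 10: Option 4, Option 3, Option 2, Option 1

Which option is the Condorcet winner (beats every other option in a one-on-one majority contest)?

Option 3 vs Option 1: 32–12
Option 3 vs Option 2: 39–5
Option 3 vs Option 4: 24–20
Option 3 beats every other option.

Option 3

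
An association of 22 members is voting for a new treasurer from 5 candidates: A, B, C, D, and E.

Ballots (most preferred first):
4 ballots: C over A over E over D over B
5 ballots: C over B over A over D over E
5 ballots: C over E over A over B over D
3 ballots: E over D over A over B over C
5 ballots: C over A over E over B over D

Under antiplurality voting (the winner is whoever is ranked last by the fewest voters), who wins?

Last-place votes: A 0, B 4, C 3, D 10, E 5.

A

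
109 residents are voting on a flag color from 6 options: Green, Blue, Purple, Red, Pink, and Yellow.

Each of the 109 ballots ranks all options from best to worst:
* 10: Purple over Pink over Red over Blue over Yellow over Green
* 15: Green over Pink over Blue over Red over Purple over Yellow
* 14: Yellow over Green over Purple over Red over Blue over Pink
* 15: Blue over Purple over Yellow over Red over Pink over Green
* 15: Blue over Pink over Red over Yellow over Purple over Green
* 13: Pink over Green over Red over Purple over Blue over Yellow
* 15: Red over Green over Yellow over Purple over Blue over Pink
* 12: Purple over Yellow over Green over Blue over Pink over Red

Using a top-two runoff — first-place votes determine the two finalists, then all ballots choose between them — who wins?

Purple

Round 1 first-place votes: Green 15, Blue 30, Purple 22, Red 15, Pink 13, Yellow 14. Blue and Purple advance.
Runoff: Blue is ranked above Purple on 45 ballots, Purple above Blue on 64.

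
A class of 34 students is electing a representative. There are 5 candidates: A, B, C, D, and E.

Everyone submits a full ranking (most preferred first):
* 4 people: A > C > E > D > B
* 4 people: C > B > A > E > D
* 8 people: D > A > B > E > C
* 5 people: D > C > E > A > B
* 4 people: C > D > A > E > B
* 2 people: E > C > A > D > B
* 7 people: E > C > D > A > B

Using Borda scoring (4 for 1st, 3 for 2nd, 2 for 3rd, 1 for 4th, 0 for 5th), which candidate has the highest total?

C

A: 4×4 + 4×2 + 8×3 + 5×1 + 4×2 + 2×2 + 7×1 = 72
B: 4×0 + 4×3 + 8×2 + 5×0 + 4×0 + 2×0 + 7×0 = 28
C: 4×3 + 4×4 + 8×0 + 5×3 + 4×4 + 2×3 + 7×3 = 86
D: 4×1 + 4×0 + 8×4 + 5×4 + 4×3 + 2×1 + 7×2 = 84
E: 4×2 + 4×1 + 8×1 + 5×2 + 4×1 + 2×4 + 7×4 = 70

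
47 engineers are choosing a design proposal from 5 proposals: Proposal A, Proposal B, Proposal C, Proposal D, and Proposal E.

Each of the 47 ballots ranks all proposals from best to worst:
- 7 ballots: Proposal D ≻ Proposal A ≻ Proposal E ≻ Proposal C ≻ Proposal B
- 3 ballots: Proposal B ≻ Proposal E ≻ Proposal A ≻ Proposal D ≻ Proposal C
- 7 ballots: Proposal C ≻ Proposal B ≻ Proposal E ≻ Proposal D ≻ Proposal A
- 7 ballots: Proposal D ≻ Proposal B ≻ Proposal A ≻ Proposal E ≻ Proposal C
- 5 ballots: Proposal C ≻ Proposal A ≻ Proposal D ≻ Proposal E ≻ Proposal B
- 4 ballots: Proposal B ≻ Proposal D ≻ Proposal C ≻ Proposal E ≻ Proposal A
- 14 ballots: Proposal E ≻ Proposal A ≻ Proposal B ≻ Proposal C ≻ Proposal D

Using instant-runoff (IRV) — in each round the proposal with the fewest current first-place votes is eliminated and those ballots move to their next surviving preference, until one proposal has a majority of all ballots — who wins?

Round 1: Proposal A 0, Proposal B 7, Proposal C 12, Proposal D 14, Proposal E 14. Proposal A eliminated.
Round 2: Proposal B 7, Proposal C 12, Proposal D 14, Proposal E 14. Proposal B eliminated.
Round 3: Proposal C 12, Proposal D 18, Proposal E 17. Proposal C eliminated.
Round 4: Proposal D 23, Proposal E 24. Proposal E has a majority (≥24).

Proposal E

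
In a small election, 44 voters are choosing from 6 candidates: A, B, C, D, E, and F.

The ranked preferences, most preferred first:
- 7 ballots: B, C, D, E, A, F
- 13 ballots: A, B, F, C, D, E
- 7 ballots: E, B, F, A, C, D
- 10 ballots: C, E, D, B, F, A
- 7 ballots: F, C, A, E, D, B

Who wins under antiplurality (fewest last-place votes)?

Last-place votes: A 10, B 7, C 0, D 7, E 13, F 7.

C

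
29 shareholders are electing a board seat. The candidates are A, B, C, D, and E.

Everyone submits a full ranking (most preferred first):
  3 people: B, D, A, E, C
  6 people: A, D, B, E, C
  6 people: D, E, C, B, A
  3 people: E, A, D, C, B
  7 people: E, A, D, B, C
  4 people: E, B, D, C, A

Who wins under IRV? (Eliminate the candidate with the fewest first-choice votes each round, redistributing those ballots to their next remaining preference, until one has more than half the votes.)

D

Round 1: A 6, B 3, C 0, D 6, E 14. C eliminated.
Round 2: A 6, B 3, D 6, E 14. B eliminated.
Round 3: A 6, D 9, E 14. A eliminated.
Round 4: D 15, E 14. D has a majority (≥15).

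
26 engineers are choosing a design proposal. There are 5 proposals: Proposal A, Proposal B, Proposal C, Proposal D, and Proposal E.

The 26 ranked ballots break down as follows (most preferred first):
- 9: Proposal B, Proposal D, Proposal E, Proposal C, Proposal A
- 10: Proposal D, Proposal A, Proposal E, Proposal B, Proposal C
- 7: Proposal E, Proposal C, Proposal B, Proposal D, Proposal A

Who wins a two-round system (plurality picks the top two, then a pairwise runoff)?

Round 1 first-place votes: Proposal A 0, Proposal B 9, Proposal C 0, Proposal D 10, Proposal E 7. Proposal D and Proposal B advance.
Runoff: Proposal D is ranked above Proposal B on 10 ballots, Proposal B above Proposal D on 16.

Proposal B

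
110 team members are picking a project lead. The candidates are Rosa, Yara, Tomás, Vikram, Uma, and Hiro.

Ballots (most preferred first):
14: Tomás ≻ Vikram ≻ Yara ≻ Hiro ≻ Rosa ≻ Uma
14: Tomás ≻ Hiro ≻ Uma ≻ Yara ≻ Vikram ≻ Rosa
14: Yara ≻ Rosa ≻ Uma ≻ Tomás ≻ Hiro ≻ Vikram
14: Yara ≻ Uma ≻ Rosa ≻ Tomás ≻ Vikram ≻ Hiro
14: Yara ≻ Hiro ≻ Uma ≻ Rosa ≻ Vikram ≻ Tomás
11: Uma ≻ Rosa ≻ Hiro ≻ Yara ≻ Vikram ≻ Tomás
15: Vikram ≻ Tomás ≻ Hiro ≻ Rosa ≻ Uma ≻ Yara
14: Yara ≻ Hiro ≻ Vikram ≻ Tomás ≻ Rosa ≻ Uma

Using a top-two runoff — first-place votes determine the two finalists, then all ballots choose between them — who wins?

Yara

Round 1 first-place votes: Rosa 0, Yara 56, Tomás 28, Vikram 15, Uma 11, Hiro 0. Yara and Tomás advance.
Runoff: Yara is ranked above Tomás on 67 ballots, Tomás above Yara on 43.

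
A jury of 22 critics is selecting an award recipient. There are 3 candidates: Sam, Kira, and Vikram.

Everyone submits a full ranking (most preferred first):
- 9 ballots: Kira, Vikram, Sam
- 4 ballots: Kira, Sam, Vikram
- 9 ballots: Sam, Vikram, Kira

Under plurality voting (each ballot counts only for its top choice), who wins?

First-place votes: Sam 9, Kira 13, Vikram 0.

Kira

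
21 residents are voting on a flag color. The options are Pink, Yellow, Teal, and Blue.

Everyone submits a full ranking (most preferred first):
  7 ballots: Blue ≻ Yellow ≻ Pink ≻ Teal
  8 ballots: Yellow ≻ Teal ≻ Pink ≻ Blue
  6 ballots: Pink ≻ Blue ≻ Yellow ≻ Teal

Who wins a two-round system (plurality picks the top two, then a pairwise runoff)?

Round 1 first-place votes: Pink 6, Yellow 8, Teal 0, Blue 7. Yellow and Blue advance.
Runoff: Yellow is ranked above Blue on 8 ballots, Blue above Yellow on 13.

Blue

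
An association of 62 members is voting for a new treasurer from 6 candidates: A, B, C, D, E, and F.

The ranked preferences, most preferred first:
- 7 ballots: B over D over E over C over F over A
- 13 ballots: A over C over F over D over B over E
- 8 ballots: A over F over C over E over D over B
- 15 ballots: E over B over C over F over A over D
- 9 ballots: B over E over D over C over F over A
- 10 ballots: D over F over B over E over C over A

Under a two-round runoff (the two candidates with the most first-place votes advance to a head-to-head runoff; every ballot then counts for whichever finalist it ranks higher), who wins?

B

Round 1 first-place votes: A 21, B 16, C 0, D 10, E 15, F 0. A and B advance.
Runoff: A is ranked above B on 21 ballots, B above A on 41.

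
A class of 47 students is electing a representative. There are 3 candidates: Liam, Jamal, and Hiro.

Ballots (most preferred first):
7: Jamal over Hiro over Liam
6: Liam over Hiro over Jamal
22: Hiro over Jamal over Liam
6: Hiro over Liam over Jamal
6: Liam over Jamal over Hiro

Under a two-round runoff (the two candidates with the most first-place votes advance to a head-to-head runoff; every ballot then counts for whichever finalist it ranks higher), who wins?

Round 1 first-place votes: Liam 12, Jamal 7, Hiro 28. Hiro and Liam advance.
Runoff: Hiro is ranked above Liam on 35 ballots, Liam above Hiro on 12.

Hiro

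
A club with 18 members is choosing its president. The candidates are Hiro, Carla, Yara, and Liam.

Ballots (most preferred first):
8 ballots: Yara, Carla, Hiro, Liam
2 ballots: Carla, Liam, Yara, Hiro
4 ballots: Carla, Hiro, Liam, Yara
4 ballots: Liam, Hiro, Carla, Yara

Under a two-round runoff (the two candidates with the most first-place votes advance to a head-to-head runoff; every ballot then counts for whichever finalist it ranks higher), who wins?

Carla

Round 1 first-place votes: Hiro 0, Carla 6, Yara 8, Liam 4. Yara and Carla advance.
Runoff: Yara is ranked above Carla on 8 ballots, Carla above Yara on 10.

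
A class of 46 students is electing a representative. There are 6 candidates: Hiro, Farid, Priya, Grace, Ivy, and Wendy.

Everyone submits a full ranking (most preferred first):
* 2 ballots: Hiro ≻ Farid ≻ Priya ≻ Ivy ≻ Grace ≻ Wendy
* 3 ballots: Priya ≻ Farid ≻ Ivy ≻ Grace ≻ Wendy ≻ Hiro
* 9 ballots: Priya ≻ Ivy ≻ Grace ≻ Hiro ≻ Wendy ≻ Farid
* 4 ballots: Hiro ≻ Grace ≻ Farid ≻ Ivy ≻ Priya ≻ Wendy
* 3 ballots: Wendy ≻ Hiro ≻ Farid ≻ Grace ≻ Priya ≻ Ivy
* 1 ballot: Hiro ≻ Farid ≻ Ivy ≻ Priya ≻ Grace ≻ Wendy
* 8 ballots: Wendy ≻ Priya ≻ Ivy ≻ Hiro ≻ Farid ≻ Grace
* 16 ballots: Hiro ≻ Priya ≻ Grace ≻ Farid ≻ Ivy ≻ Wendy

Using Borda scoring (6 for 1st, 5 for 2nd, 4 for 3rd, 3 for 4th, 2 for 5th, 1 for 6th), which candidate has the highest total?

Priya

Hiro: 2×6 + 3×1 + 9×3 + 4×6 + 3×5 + 1×6 + 8×3 + 16×6 = 207
Farid: 2×5 + 3×5 + 9×1 + 4×4 + 3×4 + 1×5 + 8×2 + 16×3 = 131
Priya: 2×4 + 3×6 + 9×6 + 4×2 + 3×2 + 1×3 + 8×5 + 16×5 = 217
Grace: 2×2 + 3×3 + 9×4 + 4×5 + 3×3 + 1×2 + 8×1 + 16×4 = 152
Ivy: 2×3 + 3×4 + 9×5 + 4×3 + 3×1 + 1×4 + 8×4 + 16×2 = 146
Wendy: 2×1 + 3×2 + 9×2 + 4×1 + 3×6 + 1×1 + 8×6 + 16×1 = 113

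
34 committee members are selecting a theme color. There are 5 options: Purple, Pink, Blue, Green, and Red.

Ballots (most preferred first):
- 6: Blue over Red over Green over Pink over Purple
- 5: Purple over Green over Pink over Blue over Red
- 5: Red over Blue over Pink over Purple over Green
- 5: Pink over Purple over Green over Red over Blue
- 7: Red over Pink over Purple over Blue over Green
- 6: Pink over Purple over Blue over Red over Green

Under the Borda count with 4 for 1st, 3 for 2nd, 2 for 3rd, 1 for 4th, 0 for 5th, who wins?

Pink

Purple: 6×0 + 5×4 + 5×1 + 5×3 + 7×2 + 6×3 = 72
Pink: 6×1 + 5×2 + 5×2 + 5×4 + 7×3 + 6×4 = 91
Blue: 6×4 + 5×1 + 5×3 + 5×0 + 7×1 + 6×2 = 63
Green: 6×2 + 5×3 + 5×0 + 5×2 + 7×0 + 6×0 = 37
Red: 6×3 + 5×0 + 5×4 + 5×1 + 7×4 + 6×1 = 77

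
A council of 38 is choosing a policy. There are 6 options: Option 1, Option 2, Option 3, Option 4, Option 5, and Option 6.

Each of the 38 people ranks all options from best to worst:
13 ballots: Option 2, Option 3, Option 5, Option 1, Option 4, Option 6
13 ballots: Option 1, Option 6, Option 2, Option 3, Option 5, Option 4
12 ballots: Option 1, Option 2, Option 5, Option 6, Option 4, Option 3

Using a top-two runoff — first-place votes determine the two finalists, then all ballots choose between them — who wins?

Round 1 first-place votes: Option 1 25, Option 2 13, Option 3 0, Option 4 0, Option 5 0, Option 6 0. Option 1 and Option 2 advance.
Runoff: Option 1 is ranked above Option 2 on 25 ballots, Option 2 above Option 1 on 13.

Option 1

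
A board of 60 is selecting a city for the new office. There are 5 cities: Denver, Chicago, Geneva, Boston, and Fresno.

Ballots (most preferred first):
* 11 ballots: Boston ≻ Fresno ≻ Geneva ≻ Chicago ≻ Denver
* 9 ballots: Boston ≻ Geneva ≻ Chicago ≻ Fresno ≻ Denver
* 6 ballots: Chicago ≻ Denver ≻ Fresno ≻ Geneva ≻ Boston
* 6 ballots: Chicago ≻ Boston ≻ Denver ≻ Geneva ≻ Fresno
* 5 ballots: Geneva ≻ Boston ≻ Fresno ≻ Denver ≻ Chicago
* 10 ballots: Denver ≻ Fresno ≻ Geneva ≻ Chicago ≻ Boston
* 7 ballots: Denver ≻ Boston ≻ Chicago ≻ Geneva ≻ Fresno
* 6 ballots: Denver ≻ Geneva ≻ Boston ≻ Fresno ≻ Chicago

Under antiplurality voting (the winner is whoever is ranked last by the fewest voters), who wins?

Geneva

Last-place votes: Denver 20, Chicago 11, Geneva 0, Boston 16, Fresno 13.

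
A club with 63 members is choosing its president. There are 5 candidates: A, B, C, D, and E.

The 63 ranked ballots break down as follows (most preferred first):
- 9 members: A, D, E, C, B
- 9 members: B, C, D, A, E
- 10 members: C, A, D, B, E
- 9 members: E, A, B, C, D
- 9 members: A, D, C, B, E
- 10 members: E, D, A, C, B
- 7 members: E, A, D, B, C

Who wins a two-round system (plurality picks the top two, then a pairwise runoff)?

Round 1 first-place votes: A 18, B 9, C 10, D 0, E 26. E and A advance.
Runoff: E is ranked above A on 26 ballots, A above E on 37.

A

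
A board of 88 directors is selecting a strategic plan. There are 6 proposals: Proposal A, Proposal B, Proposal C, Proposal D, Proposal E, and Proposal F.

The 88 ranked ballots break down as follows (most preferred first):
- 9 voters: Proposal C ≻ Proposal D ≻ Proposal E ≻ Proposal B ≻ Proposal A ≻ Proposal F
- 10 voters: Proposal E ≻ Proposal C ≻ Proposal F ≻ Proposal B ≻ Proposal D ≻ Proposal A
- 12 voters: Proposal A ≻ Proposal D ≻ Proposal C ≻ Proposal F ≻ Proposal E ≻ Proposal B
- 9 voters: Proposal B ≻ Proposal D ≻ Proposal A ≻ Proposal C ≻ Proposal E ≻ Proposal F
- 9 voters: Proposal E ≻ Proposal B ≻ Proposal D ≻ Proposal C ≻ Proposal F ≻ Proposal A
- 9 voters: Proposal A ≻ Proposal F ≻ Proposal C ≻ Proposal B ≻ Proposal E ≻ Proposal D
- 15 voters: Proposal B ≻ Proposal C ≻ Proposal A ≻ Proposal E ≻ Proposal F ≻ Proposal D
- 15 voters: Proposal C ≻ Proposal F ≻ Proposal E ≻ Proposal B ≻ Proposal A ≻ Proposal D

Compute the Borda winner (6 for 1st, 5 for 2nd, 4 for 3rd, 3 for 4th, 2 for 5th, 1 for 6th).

Proposal A: 9×2 + 10×1 + 12×6 + 9×4 + 9×1 + 9×6 + 15×4 + 15×2 = 289
Proposal B: 9×3 + 10×3 + 12×1 + 9×6 + 9×5 + 9×3 + 15×6 + 15×3 = 330
Proposal C: 9×6 + 10×5 + 12×4 + 9×3 + 9×3 + 9×4 + 15×5 + 15×6 = 407
Proposal D: 9×5 + 10×2 + 12×5 + 9×5 + 9×4 + 9×1 + 15×1 + 15×1 = 245
Proposal E: 9×4 + 10×6 + 12×2 + 9×2 + 9×6 + 9×2 + 15×3 + 15×4 = 315
Proposal F: 9×1 + 10×4 + 12×3 + 9×1 + 9×2 + 9×5 + 15×2 + 15×5 = 262

Proposal C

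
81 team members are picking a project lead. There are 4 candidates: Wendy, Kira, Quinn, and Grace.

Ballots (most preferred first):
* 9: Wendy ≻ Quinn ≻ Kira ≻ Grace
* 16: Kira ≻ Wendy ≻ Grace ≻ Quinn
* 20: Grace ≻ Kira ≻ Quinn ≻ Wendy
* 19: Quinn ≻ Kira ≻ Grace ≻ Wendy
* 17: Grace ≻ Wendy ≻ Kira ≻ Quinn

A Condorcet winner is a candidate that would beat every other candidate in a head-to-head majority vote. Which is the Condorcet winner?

Kira

Kira vs Wendy: 55–26
Kira vs Quinn: 53–28
Kira vs Grace: 44–37
Kira beats every other candidate.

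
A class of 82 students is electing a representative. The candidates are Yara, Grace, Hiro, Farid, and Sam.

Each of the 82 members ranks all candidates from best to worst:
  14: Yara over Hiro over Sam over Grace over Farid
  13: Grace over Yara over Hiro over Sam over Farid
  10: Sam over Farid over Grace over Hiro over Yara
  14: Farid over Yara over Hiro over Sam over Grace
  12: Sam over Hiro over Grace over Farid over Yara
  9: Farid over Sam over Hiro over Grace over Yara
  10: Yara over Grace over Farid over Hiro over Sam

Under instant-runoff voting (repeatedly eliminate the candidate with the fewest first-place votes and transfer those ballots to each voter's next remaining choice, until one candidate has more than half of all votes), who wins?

Farid

Round 1: Yara 24, Grace 13, Hiro 0, Farid 23, Sam 22. Hiro eliminated.
Round 2: Yara 24, Grace 13, Farid 23, Sam 22. Grace eliminated.
Round 3: Yara 37, Farid 23, Sam 22. Sam eliminated.
Round 4: Yara 37, Farid 45. Farid has a majority (≥42).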